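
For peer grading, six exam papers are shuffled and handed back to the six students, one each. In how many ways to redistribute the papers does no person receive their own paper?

265

The number of derangements of 6 is !6 = Σ_{k=0}^{6} (-1)^k·6!/k!
= 6! - 6!/1! + 6!/2! - 6!/3! + 6!/4! - 6!/5! + 6!/6!
= 720 - 720 + 360 - 120 + 30 - 6 + 1
= 265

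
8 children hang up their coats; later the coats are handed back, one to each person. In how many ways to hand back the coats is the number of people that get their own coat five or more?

141

Sum C(8,i)·!(8-i) for i = 5..8:
  i=5: C(8,5)·!3 = 56·2 = 112
  i=6: C(8,6)·!2 = 28·1 = 28
  i=7: C(8,7)·!1 = 8·0 = 0
  i=8: C(8,8)·!0 = 1·1 = 1
Total = 141.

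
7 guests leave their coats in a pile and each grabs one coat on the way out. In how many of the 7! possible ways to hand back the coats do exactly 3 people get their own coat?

315

Pick the 3 fixed positions: C(7,3) = 35 ways.
The other 4 form a derangement: !4 = 9.
Total: 35 × 9 = 315.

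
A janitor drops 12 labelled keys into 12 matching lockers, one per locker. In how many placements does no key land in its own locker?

Recurrence: !12 = 11·(!11 + !10).
!12 = 11·(14684570 + 1334961) = 11·16019531 = 176214841

176214841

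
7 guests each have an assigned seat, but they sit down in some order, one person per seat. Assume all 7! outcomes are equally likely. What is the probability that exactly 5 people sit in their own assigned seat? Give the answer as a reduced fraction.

1/240

Favorable outcomes: C(7,5)·!2 = 21·1 = 21.
Total outcomes: 7! = 5040.
Probability = 21/5040 = 1/240.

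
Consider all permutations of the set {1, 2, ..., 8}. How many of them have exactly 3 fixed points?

Choose which 3 of the 8 are fixed: C(8,3) = 56.
The other 5 form a derangement: !5 = 44.
Total: 56 × 44 = 2464.

2464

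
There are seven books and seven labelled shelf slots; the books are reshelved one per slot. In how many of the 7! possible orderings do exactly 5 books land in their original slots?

21

Pick the 5 fixed positions: C(7,5) = 21 ways.
The other 2 form a derangement: !2 = 1.
Total: 21 × 1 = 21.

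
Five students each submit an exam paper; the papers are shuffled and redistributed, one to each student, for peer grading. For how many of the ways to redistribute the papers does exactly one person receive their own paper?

45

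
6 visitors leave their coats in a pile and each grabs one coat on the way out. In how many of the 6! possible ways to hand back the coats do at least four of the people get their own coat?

16

Sum C(6,i)·!(6-i) for i = 4..6:
  i=4: C(6,4)·!2 = 15·1 = 15
  i=5: C(6,5)·!1 = 6·0 = 0
  i=6: C(6,6)·!0 = 1·1 = 1
Total = 16.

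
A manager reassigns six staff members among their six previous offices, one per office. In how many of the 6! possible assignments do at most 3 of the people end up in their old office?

Sum C(6,i)·!(6-i) for i = 0..3:
  i=0: C(6,0)·!6 = 1·265 = 265
  i=1: C(6,1)·!5 = 6·44 = 264
  i=2: C(6,2)·!4 = 15·9 = 135
  i=3: C(6,3)·!3 = 20·2 = 40
Total = 704.

704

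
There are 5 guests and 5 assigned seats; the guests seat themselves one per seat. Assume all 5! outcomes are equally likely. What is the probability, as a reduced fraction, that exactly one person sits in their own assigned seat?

3/8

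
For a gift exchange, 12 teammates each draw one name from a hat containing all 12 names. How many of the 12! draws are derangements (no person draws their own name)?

176214841

Recurrence: !12 = 11·(!11 + !10).
!12 = 11·(14684570 + 1334961) = 11·16019531 = 176214841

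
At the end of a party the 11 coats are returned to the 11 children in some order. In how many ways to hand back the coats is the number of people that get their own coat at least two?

10547659

# with exactly i fixed is C(11,i)·!(11-i); sum over i=2..11:
  i=2: C(11,2)·!9 = 55·133496 = 7342280
  i=3: C(11,3)·!8 = 165·14833 = 2447445
  i=4: C(11,4)·!7 = 330·1854 = 611820
  i=5: C(11,5)·!6 = 462·265 = 122430
  i=6: C(11,6)·!5 = 462·44 = 20328
  i=7: C(11,7)·!4 = 330·9 = 2970
  i=8: C(11,8)·!3 = 165·2 = 330
  i=9: C(11,9)·!2 = 55·1 = 55
  i=10: C(11,10)·!1 = 11·0 = 0
  i=11: C(11,11)·!0 = 1·1 = 1
Total = 10547659.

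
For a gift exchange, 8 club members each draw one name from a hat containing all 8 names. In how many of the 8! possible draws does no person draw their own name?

14833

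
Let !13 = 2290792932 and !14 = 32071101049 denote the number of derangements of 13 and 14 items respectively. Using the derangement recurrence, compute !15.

481066515734

!15 = (15-1)·(!14 + !13) = 14·(32071101049 + 2290792932) = 14·34361893981 = 481066515734.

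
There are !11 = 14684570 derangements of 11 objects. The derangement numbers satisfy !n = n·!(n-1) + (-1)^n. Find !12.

!12 = 12·14684570 + 1 = 176214841.

176214841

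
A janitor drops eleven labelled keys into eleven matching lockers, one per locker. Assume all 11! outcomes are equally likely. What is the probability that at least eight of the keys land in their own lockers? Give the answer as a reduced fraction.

Favorable outcomes: Σ_{i≥8} C(11,i)·!(11-i) = 165·2 + 55·1 + 11·0 + 1·1 = 386.
Total outcomes: 11! = 39916800.
Probability = 386/39916800 = 193/19958400.

193/19958400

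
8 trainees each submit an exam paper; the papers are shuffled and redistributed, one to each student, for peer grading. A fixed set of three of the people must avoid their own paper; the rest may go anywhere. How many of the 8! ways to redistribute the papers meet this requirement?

27240

Let A_j be the event that the j-th constrained one is fixed. By inclusion-exclusion over the 3 events:
Σ_{j=0}^{3} (-1)^j C(3,j)(8-j)!
= C(3,0)·8! - C(3,1)·7! + C(3,2)·6! - C(3,3)·5!
= 40320 - 15120 + 2160 - 120
= 27240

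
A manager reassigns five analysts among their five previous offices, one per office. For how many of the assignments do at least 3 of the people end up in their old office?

11

# with exactly i fixed is C(5,i)·!(5-i); sum over i=3..5:
  i=3: C(5,3)·!2 = 10·1 = 10
  i=4: C(5,4)·!1 = 5·0 = 0
  i=5: C(5,5)·!0 = 1·1 = 1
Total = 11.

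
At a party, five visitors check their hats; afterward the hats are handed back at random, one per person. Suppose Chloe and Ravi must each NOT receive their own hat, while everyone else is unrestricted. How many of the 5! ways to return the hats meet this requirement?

78

Inclusion-exclusion on the 2 forbidden self-matches:
Σ_{j=0}^{2} (-1)^j C(2,j)(5-j)!
= C(2,0)·5! - C(2,1)·4! + C(2,2)·3!
= 120 - 48 + 6
= 78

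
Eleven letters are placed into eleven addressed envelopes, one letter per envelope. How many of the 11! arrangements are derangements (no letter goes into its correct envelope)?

!11 is the nearest integer to 11!/e.
11! = 39916800, and 39916800/e ≈ 14684570.08, so !11 = 14684570.

14684570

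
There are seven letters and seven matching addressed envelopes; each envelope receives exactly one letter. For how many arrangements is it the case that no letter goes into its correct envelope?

1854

Recurrence: !7 = 6·(!6 + !5).
!7 = 6·(265 + 44) = 6·309 = 1854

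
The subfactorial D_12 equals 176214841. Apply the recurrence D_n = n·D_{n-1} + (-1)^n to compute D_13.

2290792932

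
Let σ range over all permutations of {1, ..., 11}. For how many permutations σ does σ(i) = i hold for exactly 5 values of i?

Choose which 5 of the 11 are fixed: C(11,5) = 462.
The other 6 form a derangement: !6 = 265.
Total: 462 × 265 = 122430.

122430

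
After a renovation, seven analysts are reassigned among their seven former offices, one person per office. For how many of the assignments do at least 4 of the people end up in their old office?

Sum C(7,i)·!(7-i) for i = 4..7:
  i=4: C(7,4)·!3 = 35·2 = 70
  i=5: C(7,5)·!2 = 21·1 = 21
  i=6: C(7,6)·!1 = 7·0 = 0
  i=7: C(7,7)·!0 = 1·1 = 1
Total = 92.

92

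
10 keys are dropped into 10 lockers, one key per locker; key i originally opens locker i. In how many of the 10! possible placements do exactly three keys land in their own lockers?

222480

Pick the 3 fixed positions: C(10,3) = 120 ways.
The remaining 7 must be deranged: !7 = 1854.
Total: 120 × 1854 = 222480.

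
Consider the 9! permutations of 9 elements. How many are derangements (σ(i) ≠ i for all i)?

!9 = 9! · Σ_{k=0}^{9} (-1)^k/k!
= 9! - 9!/1! + 9!/2! - 9!/3! + 9!/4! - 9!/5! + 9!/6! - 9!/7! + 9!/8! - 9!/9!
= 362880 - 362880 + 181440 - 60480 + 15120 - 3024 + 504 - 72 + 9 - 1
= 133496

133496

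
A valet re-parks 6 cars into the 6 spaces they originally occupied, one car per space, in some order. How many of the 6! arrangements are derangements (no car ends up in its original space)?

265

The number of derangements of 6 is !6 = Σ_{k=0}^{6} (-1)^k·6!/k!
= 6! - 6!/1! + 6!/2! - 6!/3! + 6!/4! - 6!/5! + 6!/6!
= 720 - 720 + 360 - 120 + 30 - 6 + 1
= 265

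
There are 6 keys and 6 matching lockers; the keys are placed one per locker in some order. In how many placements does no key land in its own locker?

The subfactorial !6 = [6!/e] (nearest integer).
6! = 720, and 720/e ≈ 264.87, so !6 = 265.

265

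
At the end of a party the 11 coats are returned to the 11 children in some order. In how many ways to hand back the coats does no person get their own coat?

14684570

The subfactorial !11 = [11!/e] (nearest integer).
11! = 39916800, and 39916800/e ≈ 14684570.08, so !11 = 14684570.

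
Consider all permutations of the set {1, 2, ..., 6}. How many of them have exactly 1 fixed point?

264

Pick the single fixed position: C(6,1) = 6 ways.
The other 5 form a derangement: !5 = 44.
Total: 6 × 44 = 264.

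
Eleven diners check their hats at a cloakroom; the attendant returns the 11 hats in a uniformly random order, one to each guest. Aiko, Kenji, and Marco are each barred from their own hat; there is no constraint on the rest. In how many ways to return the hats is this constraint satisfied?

Let A_j be the event that the j-th constrained one is fixed. By inclusion-exclusion over the 3 events:
Σ_{j=0}^{3} (-1)^j C(3,j)(11-j)!
= C(3,0)·11! - C(3,1)·10! + C(3,2)·9! - C(3,3)·8!
= 39916800 - 10886400 + 1088640 - 40320
= 30078720

30078720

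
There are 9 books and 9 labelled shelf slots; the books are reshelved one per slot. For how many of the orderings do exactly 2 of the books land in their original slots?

Choose which 2 of the 9 are fixed: C(9,2) = 36.
The other 7 form a derangement: !7 = 1854.
Total: 36 × 1854 = 66744.

66744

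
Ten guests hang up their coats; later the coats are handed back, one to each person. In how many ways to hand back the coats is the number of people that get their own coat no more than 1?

Sum C(10,i)·!(10-i) for i = 0..1:
  i=0: C(10,0)·!10 = 1·1334961 = 1334961
  i=1: C(10,1)·!9 = 10·133496 = 1334960
Total = 2669921.

2669921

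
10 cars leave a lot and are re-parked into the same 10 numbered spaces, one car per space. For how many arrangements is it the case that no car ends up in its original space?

1334961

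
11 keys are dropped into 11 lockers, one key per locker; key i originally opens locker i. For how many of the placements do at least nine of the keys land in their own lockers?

56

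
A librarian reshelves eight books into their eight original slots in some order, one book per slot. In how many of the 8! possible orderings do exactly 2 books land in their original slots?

7420

Choose which 2 of the 8 are fixed: C(8,2) = 28.
The remaining 6 must be deranged: !6 = 265.
Total: 28 × 265 = 7420.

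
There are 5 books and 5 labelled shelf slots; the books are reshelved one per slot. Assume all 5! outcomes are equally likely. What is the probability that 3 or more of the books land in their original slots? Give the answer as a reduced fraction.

Favorable outcomes: Σ_{i≥3} C(5,i)·!(5-i) = 10·1 + 5·0 + 1·1 = 11.
Total outcomes: 5! = 120.
Probability = 11/120 = 11/120.

11/120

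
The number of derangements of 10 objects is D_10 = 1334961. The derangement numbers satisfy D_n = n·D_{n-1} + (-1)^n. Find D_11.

14684570

D_11 = 11·1334961 - 1 = 14684570.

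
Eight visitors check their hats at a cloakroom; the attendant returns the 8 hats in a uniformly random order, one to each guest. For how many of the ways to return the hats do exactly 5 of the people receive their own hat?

112

Choose which 5 of the 8 are fixed: C(8,5) = 56.
The other 3 form a derangement: !3 = 2.
Total: 56 × 2 = 112.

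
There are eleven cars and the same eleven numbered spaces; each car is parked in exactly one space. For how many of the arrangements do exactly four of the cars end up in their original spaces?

611820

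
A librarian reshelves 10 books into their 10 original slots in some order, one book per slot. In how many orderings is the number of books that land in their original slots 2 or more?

958879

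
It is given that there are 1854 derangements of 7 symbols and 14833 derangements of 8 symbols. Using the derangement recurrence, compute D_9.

D_9 = (9-1)·(D_8 + D_7) = 8·(14833 + 1854) = 8·16687 = 133496.

133496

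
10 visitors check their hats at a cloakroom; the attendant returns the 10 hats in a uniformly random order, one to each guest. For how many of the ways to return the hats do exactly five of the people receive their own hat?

11088

Choose which 5 of the 10 are fixed: C(10,5) = 252.
The remaining 5 must be deranged: !5 = 44.
Total: 252 × 44 = 11088.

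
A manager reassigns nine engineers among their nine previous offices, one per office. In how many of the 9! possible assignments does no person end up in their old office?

133496

The number of derangements of 9 is !9 = Σ_{k=0}^{9} (-1)^k·9!/k!
= 9! - 9!/1! + 9!/2! - 9!/3! + 9!/4! - 9!/5! + 9!/6! - 9!/7! + 9!/8! - 9!/9!
= 362880 - 362880 + 181440 - 60480 + 15120 - 3024 + 504 - 72 + 9 - 1
= 133496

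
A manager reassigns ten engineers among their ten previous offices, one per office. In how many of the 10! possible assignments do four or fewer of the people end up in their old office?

# with exactly i fixed is C(10,i)·!(10-i); sum over i=0..4:
  i=0: C(10,0)·!10 = 1·1334961 = 1334961
  i=1: C(10,1)·!9 = 10·133496 = 1334960
  i=2: C(10,2)·!8 = 45·14833 = 667485
  i=3: C(10,3)·!7 = 120·1854 = 222480
  i=4: C(10,4)·!6 = 210·265 = 55650
Total = 3615536.

3615536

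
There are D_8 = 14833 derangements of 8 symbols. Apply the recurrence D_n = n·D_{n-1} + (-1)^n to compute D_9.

D_9 = 9·14833 - 1 = 133496.

133496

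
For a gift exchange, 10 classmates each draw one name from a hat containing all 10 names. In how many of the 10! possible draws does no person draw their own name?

1334961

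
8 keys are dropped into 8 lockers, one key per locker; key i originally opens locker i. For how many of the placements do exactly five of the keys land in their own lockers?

112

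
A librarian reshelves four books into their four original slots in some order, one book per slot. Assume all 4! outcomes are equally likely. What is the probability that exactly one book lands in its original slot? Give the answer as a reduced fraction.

Favorable outcomes: C(4,1)·!3 = 4·2 = 8.
Total outcomes: 4! = 24.
Probability = 8/24 = 1/3.

1/3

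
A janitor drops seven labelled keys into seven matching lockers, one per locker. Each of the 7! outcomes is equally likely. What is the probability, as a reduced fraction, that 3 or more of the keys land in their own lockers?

407/5040

Favorable outcomes: Σ_{i≥3} C(7,i)·!(7-i) = 35·9 + 35·2 + 21·1 + 7·0 + 1·1 = 407.
Total outcomes: 7! = 5040.
Probability = 407/5040 = 407/5040.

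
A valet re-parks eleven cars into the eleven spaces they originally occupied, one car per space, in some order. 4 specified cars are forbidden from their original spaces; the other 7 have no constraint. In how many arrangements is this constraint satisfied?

27422640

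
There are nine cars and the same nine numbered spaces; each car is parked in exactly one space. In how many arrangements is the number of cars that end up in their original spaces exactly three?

Choose which 3 of the 9 are fixed: C(9,3) = 84.
The other 6 form a derangement: !6 = 265.
Total: 84 × 265 = 22260.

22260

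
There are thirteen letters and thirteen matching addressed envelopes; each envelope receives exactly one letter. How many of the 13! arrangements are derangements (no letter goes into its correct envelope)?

2290792932

By inclusion-exclusion, !13 = Σ (-1)^k · 13!/k! for k=0..13
= 13! - 13!/1! + 13!/2! - 13!/3! + 13!/4! - 13!/5! + 13!/6! - 13!/7! + 13!/8! - 13!/9! + 13!/10! - 13!/11! + 13!/12! - 13!/13!
= 6227020800 - 6227020800 + 3113510400 - 1037836800 + 259459200 - 51891840 + 8648640 - 1235520 + 154440 - 17160 + 1716 - 156 + 13 - 1
= 2290792932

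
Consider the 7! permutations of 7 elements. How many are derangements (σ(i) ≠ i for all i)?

!7 is the nearest integer to 7!/e.
7! = 5040, and 5040/e ≈ 1854.11, so !7 = 1854.

1854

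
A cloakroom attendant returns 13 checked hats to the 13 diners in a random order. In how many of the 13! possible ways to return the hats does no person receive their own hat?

2290792932

The number of derangements of 13 is !13 = Σ_{k=0}^{13} (-1)^k·13!/k!
= 13! - 13!/1! + 13!/2! - 13!/3! + 13!/4! - 13!/5! + 13!/6! - 13!/7! + 13!/8! - 13!/9! + 13!/10! - 13!/11! + 13!/12! - 13!/13!
= 6227020800 - 6227020800 + 3113510400 - 1037836800 + 259459200 - 51891840 + 8648640 - 1235520 + 154440 - 17160 + 1716 - 156 + 13 - 1
= 2290792932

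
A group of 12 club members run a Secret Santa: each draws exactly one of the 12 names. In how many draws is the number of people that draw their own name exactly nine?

440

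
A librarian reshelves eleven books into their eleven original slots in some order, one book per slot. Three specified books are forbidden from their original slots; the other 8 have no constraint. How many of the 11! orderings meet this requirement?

30078720

Let A_j be the event that the j-th constrained one is fixed. By inclusion-exclusion over the 3 events:
Σ_{j=0}^{3} (-1)^j C(3,j)(11-j)!
= C(3,0)·11! - C(3,1)·10! + C(3,2)·9! - C(3,3)·8!
= 39916800 - 10886400 + 1088640 - 40320
= 30078720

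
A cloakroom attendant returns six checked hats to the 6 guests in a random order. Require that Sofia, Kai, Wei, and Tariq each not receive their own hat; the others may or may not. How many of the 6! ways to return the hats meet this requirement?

362

Inclusion-exclusion on the 4 forbidden self-matches:
Σ_{j=0}^{4} (-1)^j C(4,j)(6-j)!
= C(4,0)·6! - C(4,1)·5! + C(4,2)·4! - C(4,3)·3! + C(4,4)·2!
= 720 - 480 + 144 - 24 + 2
= 362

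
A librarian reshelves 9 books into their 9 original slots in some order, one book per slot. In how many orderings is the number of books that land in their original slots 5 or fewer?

362675

Sum C(9,i)·!(9-i) for i = 0..5:
  i=0: C(9,0)·!9 = 1·133496 = 133496
  i=1: C(9,1)·!8 = 9·14833 = 133497
  i=2: C(9,2)·!7 = 36·1854 = 66744
  i=3: C(9,3)·!6 = 84·265 = 22260
  i=4: C(9,4)·!5 = 126·44 = 5544
  i=5: C(9,5)·!4 = 126·9 = 1134
Total = 362675.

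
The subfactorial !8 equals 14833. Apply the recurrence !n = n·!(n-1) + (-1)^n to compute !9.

!9 = 9·14833 - 1 = 133496.

133496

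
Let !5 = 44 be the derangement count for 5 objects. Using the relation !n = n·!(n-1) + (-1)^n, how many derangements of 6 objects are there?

265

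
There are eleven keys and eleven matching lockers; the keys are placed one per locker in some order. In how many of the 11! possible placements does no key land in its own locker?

14684570

The number of derangements of 11 is !11 = Σ_{k=0}^{11} (-1)^k·11!/k!
= 11! - 11!/1! + 11!/2! - 11!/3! + 11!/4! - 11!/5! + 11!/6! - 11!/7! + 11!/8! - 11!/9! + 11!/10! - 11!/11!
= 39916800 - 39916800 + 19958400 - 6652800 + 1663200 - 332640 + 55440 - 7920 + 990 - 110 + 11 - 1
= 14684570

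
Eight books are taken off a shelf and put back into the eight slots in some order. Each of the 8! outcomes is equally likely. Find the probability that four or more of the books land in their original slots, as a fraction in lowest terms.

257/13440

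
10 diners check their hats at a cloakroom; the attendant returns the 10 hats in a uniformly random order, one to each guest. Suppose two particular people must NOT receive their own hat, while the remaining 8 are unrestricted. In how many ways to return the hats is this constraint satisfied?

2943360

Let A_j be the event that the j-th constrained one is fixed. By inclusion-exclusion over the 2 events:
Σ_{j=0}^{2} (-1)^j C(2,j)(10-j)!
= C(2,0)·10! - C(2,1)·9! + C(2,2)·8!
= 3628800 - 725760 + 40320
= 2943360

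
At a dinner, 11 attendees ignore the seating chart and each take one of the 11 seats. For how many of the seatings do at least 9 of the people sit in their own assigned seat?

Sum C(11,i)·!(11-i) for i = 9..11:
  i=9: C(11,9)·!2 = 55·1 = 55
  i=10: C(11,10)·!1 = 11·0 = 0
  i=11: C(11,11)·!0 = 1·1 = 1
Total = 56.

56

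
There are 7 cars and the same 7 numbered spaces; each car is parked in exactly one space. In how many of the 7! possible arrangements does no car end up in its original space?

The number of derangements of 7 is !7 = Σ_{k=0}^{7} (-1)^k·7!/k!
= 7! - 7!/1! + 7!/2! - 7!/3! + 7!/4! - 7!/5! + 7!/6! - 7!/7!
= 5040 - 5040 + 2520 - 840 + 210 - 42 + 7 - 1
= 1854

1854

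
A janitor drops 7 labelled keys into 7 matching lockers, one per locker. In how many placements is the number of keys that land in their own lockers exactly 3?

315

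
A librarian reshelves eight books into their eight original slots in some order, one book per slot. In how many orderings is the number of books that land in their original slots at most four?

40179

Sum C(8,i)·!(8-i) for i = 0..4:
  i=0: C(8,0)·!8 = 1·14833 = 14833
  i=1: C(8,1)·!7 = 8·1854 = 14832
  i=2: C(8,2)·!6 = 28·265 = 7420
  i=3: C(8,3)·!5 = 56·44 = 2464
  i=4: C(8,4)·!4 = 70·9 = 630
Total = 40179.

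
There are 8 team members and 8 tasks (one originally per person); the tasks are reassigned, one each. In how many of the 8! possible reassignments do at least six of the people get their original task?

29

# with exactly i fixed is C(8,i)·!(8-i); sum over i=6..8:
  i=6: C(8,6)·!2 = 28·1 = 28
  i=7: C(8,7)·!1 = 8·0 = 0
  i=8: C(8,8)·!0 = 1·1 = 1
Total = 29.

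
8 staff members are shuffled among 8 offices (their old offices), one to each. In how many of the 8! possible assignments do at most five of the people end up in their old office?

40291

Sum C(8,i)·!(8-i) for i = 0..5:
  i=0: C(8,0)·!8 = 1·14833 = 14833
  i=1: C(8,1)·!7 = 8·1854 = 14832
  i=2: C(8,2)·!6 = 28·265 = 7420
  i=3: C(8,3)·!5 = 56·44 = 2464
  i=4: C(8,4)·!4 = 70·9 = 630
  i=5: C(8,5)·!3 = 56·2 = 112
Total = 40291.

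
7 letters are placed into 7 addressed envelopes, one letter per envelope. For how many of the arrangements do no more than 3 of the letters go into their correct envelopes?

4948

# with exactly i fixed is C(7,i)·!(7-i); sum over i=0..3:
  i=0: C(7,0)·!7 = 1·1854 = 1854
  i=1: C(7,1)·!6 = 7·265 = 1855
  i=2: C(7,2)·!5 = 21·44 = 924
  i=3: C(7,3)·!4 = 35·9 = 315
Total = 4948.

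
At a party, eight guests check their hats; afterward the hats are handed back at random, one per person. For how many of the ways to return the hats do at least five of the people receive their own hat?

141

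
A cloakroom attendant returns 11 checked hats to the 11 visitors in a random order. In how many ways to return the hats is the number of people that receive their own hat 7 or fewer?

39916414

Sum C(11,i)·!(11-i) for i = 0..7:
  i=0: C(11,0)·!11 = 1·14684570 = 14684570
  i=1: C(11,1)·!10 = 11·1334961 = 14684571
  i=2: C(11,2)·!9 = 55·133496 = 7342280
  i=3: C(11,3)·!8 = 165·14833 = 2447445
  i=4: C(11,4)·!7 = 330·1854 = 611820
  i=5: C(11,5)·!6 = 462·265 = 122430
  i=6: C(11,6)·!5 = 462·44 = 20328
  i=7: C(11,7)·!4 = 330·9 = 2970
Total = 39916414.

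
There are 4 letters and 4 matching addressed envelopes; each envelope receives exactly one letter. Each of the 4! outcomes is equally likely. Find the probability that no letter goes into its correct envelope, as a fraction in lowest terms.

Favorable outcomes: !4 = 9.
Total outcomes: 4! = 24.
Probability = 9/24 = 3/8.

3/8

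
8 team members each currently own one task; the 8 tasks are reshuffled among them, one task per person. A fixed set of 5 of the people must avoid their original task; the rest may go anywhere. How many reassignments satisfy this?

21234

Inclusion-exclusion on the 5 forbidden self-matches:
Σ_{j=0}^{5} (-1)^j C(5,j)(8-j)!
= C(5,0)·8! - C(5,1)·7! + C(5,2)·6! - C(5,3)·5! + C(5,4)·4! - C(5,5)·3!
= 40320 - 25200 + 7200 - 1200 + 120 - 6
= 21234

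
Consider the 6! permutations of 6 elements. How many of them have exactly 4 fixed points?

15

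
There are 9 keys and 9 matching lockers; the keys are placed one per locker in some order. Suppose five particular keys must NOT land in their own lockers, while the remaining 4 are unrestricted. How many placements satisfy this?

205056

Let A_j be the event that the j-th constrained one is fixed. By inclusion-exclusion over the 5 events:
Σ_{j=0}^{5} (-1)^j C(5,j)(9-j)!
= C(5,0)·9! - C(5,1)·8! + C(5,2)·7! - C(5,3)·6! + C(5,4)·5! - C(5,5)·4!
= 362880 - 201600 + 50400 - 7200 + 600 - 24
= 205056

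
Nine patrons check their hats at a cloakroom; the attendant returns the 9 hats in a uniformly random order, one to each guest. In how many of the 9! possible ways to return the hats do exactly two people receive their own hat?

66744

Pick the 2 fixed positions: C(9,2) = 36 ways.
The other 7 form a derangement: !7 = 1854.
Total: 36 × 1854 = 66744.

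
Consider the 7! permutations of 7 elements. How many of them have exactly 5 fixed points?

21

Choose which 5 of the 7 are fixed: C(7,5) = 21.
The other 2 form a derangement: !2 = 1.
Total: 21 × 1 = 21.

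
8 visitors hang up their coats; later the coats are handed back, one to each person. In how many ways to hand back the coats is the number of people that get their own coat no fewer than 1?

# with exactly i fixed is C(8,i)·!(8-i); sum over i=1..8:
  i=1: C(8,1)·!7 = 8·1854 = 14832
  i=2: C(8,2)·!6 = 28·265 = 7420
  i=3: C(8,3)·!5 = 56·44 = 2464
  i=4: C(8,4)·!4 = 70·9 = 630
  i=5: C(8,5)·!3 = 56·2 = 112
  i=6: C(8,6)·!2 = 28·1 = 28
  i=7: C(8,7)·!1 = 8·0 = 0
  i=8: C(8,8)·!0 = 1·1 = 1
Total = 25487.

25487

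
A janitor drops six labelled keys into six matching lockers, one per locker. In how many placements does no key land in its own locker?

265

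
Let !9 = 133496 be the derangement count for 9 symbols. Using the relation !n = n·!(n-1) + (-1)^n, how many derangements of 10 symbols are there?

1334961

!10 = 10·133496 + 1 = 1334961.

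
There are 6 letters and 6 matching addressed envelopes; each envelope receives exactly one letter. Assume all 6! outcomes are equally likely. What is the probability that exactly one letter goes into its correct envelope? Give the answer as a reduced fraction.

Favorable outcomes: C(6,1)·!5 = 6·44 = 264.
Total outcomes: 6! = 720.
Probability = 264/720 = 11/30.

11/30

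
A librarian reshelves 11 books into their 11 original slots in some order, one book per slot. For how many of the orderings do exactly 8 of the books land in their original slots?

Choose which 8 of the 11 are fixed: C(11,8) = 165.
The remaining 3 must be deranged: !3 = 2.
Total: 165 × 2 = 330.

330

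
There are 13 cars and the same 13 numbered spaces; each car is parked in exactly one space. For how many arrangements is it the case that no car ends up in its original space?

2290792932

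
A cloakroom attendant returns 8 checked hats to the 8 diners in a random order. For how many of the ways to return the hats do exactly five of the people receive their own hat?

Pick the 5 fixed positions: C(8,5) = 56 ways.
The other 3 form a derangement: !3 = 2.
Total: 56 × 2 = 112.

112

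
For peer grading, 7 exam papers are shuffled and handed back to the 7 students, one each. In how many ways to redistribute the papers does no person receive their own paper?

1854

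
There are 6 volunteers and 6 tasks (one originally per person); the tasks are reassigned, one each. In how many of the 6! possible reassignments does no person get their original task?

The number of derangements of 6 is !6 = Σ_{k=0}^{6} (-1)^k·6!/k!
= 6! - 6!/1! + 6!/2! - 6!/3! + 6!/4! - 6!/5! + 6!/6!
= 720 - 720 + 360 - 120 + 30 - 6 + 1
= 265

265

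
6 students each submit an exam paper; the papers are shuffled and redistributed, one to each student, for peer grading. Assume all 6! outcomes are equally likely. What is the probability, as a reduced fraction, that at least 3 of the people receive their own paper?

7/90

Favorable outcomes: Σ_{i≥3} C(6,i)·!(6-i) = 20·2 + 15·1 + 6·0 + 1·1 = 56.
Total outcomes: 6! = 720.
Probability = 56/720 = 7/90.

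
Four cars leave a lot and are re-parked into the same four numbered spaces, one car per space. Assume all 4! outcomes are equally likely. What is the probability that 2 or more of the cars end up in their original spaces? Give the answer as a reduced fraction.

Favorable outcomes: Σ_{i≥2} C(4,i)·!(4-i) = 6·1 + 4·0 + 1·1 = 7.
Total outcomes: 4! = 24.
Probability = 7/24 = 7/24.

7/24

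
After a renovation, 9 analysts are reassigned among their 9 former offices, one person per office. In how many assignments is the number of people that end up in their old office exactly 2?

66744

Pick the 2 fixed positions: C(9,2) = 36 ways.
The other 7 form a derangement: !7 = 1854.
Total: 36 × 1854 = 66744.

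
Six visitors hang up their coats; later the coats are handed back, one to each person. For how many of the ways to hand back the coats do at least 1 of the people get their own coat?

455

# with exactly i fixed is C(6,i)·!(6-i); sum over i=1..6:
  i=1: C(6,1)·!5 = 6·44 = 264
  i=2: C(6,2)·!4 = 15·9 = 135
  i=3: C(6,3)·!3 = 20·2 = 40
  i=4: C(6,4)·!2 = 15·1 = 15
  i=5: C(6,5)·!1 = 6·0 = 0
  i=6: C(6,6)·!0 = 1·1 = 1
Total = 455.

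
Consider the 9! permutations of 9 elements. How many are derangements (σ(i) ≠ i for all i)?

Recurrence: !9 = 8·(!8 + !7).
!9 = 8·(14833 + 1854) = 8·16687 = 133496

133496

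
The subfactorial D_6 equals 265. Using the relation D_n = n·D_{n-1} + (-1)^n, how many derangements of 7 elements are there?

D_7 = 7·265 - 1 = 1854.

1854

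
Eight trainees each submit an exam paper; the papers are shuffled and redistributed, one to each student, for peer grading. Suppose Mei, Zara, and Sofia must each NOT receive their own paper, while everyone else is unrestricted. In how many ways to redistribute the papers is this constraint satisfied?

27240

Inclusion-exclusion on the 3 forbidden self-matches:
Σ_{j=0}^{3} (-1)^j C(3,j)(8-j)!
= C(3,0)·8! - C(3,1)·7! + C(3,2)·6! - C(3,3)·5!
= 40320 - 15120 + 2160 - 120
= 27240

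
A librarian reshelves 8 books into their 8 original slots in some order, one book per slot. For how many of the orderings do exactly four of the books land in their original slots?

Choose which 4 of the 8 are fixed: C(8,4) = 70.
The other 4 form a derangement: !4 = 9.
Total: 70 × 9 = 630.

630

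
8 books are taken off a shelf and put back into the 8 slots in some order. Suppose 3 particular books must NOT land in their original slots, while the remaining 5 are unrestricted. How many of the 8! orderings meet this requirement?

Let A_j be the event that the j-th constrained one is fixed. By inclusion-exclusion over the 3 events:
Σ_{j=0}^{3} (-1)^j C(3,j)(8-j)!
= C(3,0)·8! - C(3,1)·7! + C(3,2)·6! - C(3,3)·5!
= 40320 - 15120 + 2160 - 120
= 27240

27240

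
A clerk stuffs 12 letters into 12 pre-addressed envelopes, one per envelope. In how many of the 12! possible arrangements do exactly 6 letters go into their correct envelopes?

244860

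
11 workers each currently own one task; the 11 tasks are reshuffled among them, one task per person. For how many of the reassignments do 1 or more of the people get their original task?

25232230

# with exactly i fixed is C(11,i)·!(11-i); sum over i=1..11:
  i=1: C(11,1)·!10 = 11·1334961 = 14684571
  i=2: C(11,2)·!9 = 55·133496 = 7342280
  i=3: C(11,3)·!8 = 165·14833 = 2447445
  i=4: C(11,4)·!7 = 330·1854 = 611820
  i=5: C(11,5)·!6 = 462·265 = 122430
  i=6: C(11,6)·!5 = 462·44 = 20328
  i=7: C(11,7)·!4 = 330·9 = 2970
  i=8: C(11,8)·!3 = 165·2 = 330
  i=9: C(11,9)·!2 = 55·1 = 55
  i=10: C(11,10)·!1 = 11·0 = 0
  i=11: C(11,11)·!0 = 1·1 = 1
Total = 25232230.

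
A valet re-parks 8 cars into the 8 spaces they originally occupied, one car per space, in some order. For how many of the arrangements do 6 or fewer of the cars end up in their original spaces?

Sum C(8,i)·!(8-i) for i = 0..6:
  i=0: C(8,0)·!8 = 1·14833 = 14833
  i=1: C(8,1)·!7 = 8·1854 = 14832
  i=2: C(8,2)·!6 = 28·265 = 7420
  i=3: C(8,3)·!5 = 56·44 = 2464
  i=4: C(8,4)·!4 = 70·9 = 630
  i=5: C(8,5)·!3 = 56·2 = 112
  i=6: C(8,6)·!2 = 28·1 = 28
Total = 40319.

40319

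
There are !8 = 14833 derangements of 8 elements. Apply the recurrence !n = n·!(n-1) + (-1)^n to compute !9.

133496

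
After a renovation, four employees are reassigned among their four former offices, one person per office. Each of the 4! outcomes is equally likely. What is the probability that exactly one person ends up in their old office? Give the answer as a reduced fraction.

1/3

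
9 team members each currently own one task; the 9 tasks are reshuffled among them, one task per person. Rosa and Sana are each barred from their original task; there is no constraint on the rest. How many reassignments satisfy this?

287280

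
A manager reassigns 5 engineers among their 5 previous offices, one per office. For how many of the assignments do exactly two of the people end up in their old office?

Choose which 2 of the 5 are fixed: C(5,2) = 10.
The remaining 3 must be deranged: !3 = 2.
Total: 10 × 2 = 20.

20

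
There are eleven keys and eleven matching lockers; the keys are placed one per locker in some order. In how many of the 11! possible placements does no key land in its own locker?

14684570

Use !n = n·!(n-1) + (-1)^n.
!11 = 11·1334961 - 1 = 14684570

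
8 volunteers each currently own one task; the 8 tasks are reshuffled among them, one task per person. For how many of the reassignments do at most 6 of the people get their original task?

40319

Sum C(8,i)·!(8-i) for i = 0..6:
  i=0: C(8,0)·!8 = 1·14833 = 14833
  i=1: C(8,1)·!7 = 8·1854 = 14832
  i=2: C(8,2)·!6 = 28·265 = 7420
  i=3: C(8,3)·!5 = 56·44 = 2464
  i=4: C(8,4)·!4 = 70·9 = 630
  i=5: C(8,5)·!3 = 56·2 = 112
  i=6: C(8,6)·!2 = 28·1 = 28
Total = 40319.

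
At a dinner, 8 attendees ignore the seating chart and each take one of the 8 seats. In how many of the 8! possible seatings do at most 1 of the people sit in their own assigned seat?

# with exactly i fixed is C(8,i)·!(8-i); sum over i=0..1:
  i=0: C(8,0)·!8 = 1·14833 = 14833
  i=1: C(8,1)·!7 = 8·1854 = 14832
Total = 29665.

29665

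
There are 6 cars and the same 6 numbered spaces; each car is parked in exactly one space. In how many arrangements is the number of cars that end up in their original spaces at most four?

719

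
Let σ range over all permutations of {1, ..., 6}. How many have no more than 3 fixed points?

Sum C(6,i)·!(6-i) for i = 0..3:
  i=0: C(6,0)·!6 = 1·265 = 265
  i=1: C(6,1)·!5 = 6·44 = 264
  i=2: C(6,2)·!4 = 15·9 = 135
  i=3: C(6,3)·!3 = 20·2 = 40
Total = 704.

704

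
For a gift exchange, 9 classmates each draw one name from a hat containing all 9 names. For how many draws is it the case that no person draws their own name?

Use !n = (n-1)(!(n-1) + !(n-2)).
!9 = 8·(14833 + 1854) = 8·16687 = 133496

133496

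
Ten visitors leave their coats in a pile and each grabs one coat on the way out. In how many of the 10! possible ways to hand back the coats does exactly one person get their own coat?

1334960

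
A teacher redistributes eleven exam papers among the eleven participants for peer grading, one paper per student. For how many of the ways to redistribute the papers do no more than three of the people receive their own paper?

39158866

Sum C(11,i)·!(11-i) for i = 0..3:
  i=0: C(11,0)·!11 = 1·14684570 = 14684570
  i=1: C(11,1)·!10 = 11·1334961 = 14684571
  i=2: C(11,2)·!9 = 55·133496 = 7342280
  i=3: C(11,3)·!8 = 165·14833 = 2447445
Total = 39158866.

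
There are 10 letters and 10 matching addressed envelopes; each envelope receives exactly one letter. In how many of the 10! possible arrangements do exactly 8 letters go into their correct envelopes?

45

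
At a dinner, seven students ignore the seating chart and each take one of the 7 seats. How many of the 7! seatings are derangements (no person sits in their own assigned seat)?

1854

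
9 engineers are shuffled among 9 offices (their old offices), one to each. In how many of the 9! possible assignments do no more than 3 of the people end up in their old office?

355997

Sum C(9,i)·!(9-i) for i = 0..3:
  i=0: C(9,0)·!9 = 1·133496 = 133496
  i=1: C(9,1)·!8 = 9·14833 = 133497
  i=2: C(9,2)·!7 = 36·1854 = 66744
  i=3: C(9,3)·!6 = 84·265 = 22260
Total = 355997.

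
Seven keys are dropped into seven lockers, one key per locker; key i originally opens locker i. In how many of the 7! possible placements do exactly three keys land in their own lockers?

Choose which 3 of the 7 are fixed: C(7,3) = 35.
The other 4 form a derangement: !4 = 9.
Total: 35 × 9 = 315.

315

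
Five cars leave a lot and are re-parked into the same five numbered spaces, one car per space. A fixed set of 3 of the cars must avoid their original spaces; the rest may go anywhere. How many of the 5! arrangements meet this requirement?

64

Let A_j be the event that the j-th constrained one is fixed. By inclusion-exclusion over the 3 events:
Σ_{j=0}^{3} (-1)^j C(3,j)(5-j)!
= C(3,0)·5! - C(3,1)·4! + C(3,2)·3! - C(3,3)·2!
= 120 - 72 + 18 - 2
= 64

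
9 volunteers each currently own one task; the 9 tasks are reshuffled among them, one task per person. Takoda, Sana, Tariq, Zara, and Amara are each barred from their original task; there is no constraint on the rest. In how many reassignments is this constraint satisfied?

Let A_j be the event that the j-th constrained one is fixed. By inclusion-exclusion over the 5 events:
Σ_{j=0}^{5} (-1)^j C(5,j)(9-j)!
= C(5,0)·9! - C(5,1)·8! + C(5,2)·7! - C(5,3)·6! + C(5,4)·5! - C(5,5)·4!
= 362880 - 201600 + 50400 - 7200 + 600 - 24
= 205056

205056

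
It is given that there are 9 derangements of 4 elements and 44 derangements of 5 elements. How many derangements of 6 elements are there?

D_6 = (6-1)·(D_5 + D_4) = 5·(44 + 9) = 5·53 = 265.

265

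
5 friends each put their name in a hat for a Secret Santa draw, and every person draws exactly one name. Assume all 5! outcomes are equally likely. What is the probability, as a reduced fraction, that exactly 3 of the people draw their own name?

Favorable outcomes: C(5,3)·!2 = 10·1 = 10.
Total outcomes: 5! = 120.
Probability = 10/120 = 1/12.

1/12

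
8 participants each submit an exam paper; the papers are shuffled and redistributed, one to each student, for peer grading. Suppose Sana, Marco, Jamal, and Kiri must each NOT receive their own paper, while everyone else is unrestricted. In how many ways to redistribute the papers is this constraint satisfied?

24024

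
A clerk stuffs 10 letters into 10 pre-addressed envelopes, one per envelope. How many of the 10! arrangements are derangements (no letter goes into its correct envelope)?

1334961

By inclusion-exclusion, !10 = Σ (-1)^k · 10!/k! for k=0..10
= 10! - 10!/1! + 10!/2! - 10!/3! + 10!/4! - 10!/5! + 10!/6! - 10!/7! + 10!/8! - 10!/9! + 10!/10!
= 3628800 - 3628800 + 1814400 - 604800 + 151200 - 30240 + 5040 - 720 + 90 - 10 + 1
= 1334961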